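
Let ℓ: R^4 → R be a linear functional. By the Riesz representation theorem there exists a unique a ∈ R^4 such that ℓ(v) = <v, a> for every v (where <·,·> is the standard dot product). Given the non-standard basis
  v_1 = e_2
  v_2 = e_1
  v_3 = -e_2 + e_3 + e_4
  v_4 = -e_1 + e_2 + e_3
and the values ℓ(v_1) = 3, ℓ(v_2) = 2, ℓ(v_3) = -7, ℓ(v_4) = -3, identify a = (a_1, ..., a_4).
a = (2, 3, -4, 0)

Write a = (a_1, ..., a_4) in the standard basis. For each basis vector v_i, ℓ(v_i) = <v_i, a> is a linear equation in the a_j's. Collect the n equations into a matrix system V a = ℓ, where row i of V is v_i (expressed in the standard basis). Since V is invertible (lower-triangular with 1s on the diagonal, up to permutation), solve by back-substitution:
  V =
[[0, 1, 0, 0],
 [1, 0, 0, 0],
 [0, -1, 1, 1],
 [-1, 1, 1, 0]]
  V a = (3, 2, -7, -3)
Solving gives a = (2, 3, -4, 0).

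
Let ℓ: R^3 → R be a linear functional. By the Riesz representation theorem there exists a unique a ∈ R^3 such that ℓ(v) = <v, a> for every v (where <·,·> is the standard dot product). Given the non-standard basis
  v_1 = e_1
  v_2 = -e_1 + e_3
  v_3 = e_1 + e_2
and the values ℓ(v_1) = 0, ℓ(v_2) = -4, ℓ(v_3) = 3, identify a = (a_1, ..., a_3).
a = (0, 3, -4)

Write a = (a_1, ..., a_3) in the standard basis. For each basis vector v_i, ℓ(v_i) = <v_i, a> is a linear equation in the a_j's. Collect the n equations into a matrix system V a = ℓ, where row i of V is v_i (expressed in the standard basis). Since V is invertible (lower-triangular with 1s on the diagonal, up to permutation), solve by back-substitution:
  V =
[[1, 0, 0],
 [-1, 0, 1],
 [1, 1, 0]]
  V a = (0, -4, 3)
Solving gives a = (0, 3, -4).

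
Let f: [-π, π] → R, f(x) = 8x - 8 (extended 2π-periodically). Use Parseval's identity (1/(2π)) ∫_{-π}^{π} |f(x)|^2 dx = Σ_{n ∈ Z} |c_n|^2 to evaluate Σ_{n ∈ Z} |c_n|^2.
Σ |c_n|^2 = 64π^2/3 + 64

Expand and integrate term by term over [-π, π]:
  ∫ (8x)^2 dx = 64·(2π^3/3); ∫ 2·8·(-8)·x dx = 0 (odd integrand); ∫ (-8)^2 dx = 64·2π.
So (1/(2π)) ∫_{-π}^{π} (8x - 8)^2 dx = 64π^2/3 + 64 = 64π^2/3 + 64.
Parseval ⇒ Σ |c_n|^2 = 64π^2/3 + 64.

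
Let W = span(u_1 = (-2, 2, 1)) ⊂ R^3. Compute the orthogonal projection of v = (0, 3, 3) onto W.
proj_W(v) = (-2, 2, 1)

Set up U = [u_1 | ... | u_1] ∈ R^(3×1). The projector onto W = col(U) is P = U (U^T U)^(-1) U^T.
Compute U^T U =
  [9],
and U^T v = (9).
Solve U^T U · c = U^T v for the coefficients: c = (1). The projection is proj_W(v) = U c.
Check: (v - proj_W(v)) · u_1 = 0  (should be 0).
Result: proj_W(v) = (-2, 2, 1).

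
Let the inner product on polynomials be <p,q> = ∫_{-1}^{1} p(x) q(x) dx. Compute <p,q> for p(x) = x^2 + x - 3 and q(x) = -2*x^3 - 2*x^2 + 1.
<p,q> = -44/15

Expand the product: p(x)·q(x) = -2*x^5 - 4*x^4 + 4*x^3 + 7*x^2 + x - 3.
∫_{-1}^{1} of each monomial x^k gives [2/(k+1) if k even, 0 if k odd]. Integrating term-by-term (or equivalently evaluating the antiderivative F(x) = -x^6/3 - 4*x^5/5 + x^4 + 7*x^3/3 + x^2/2 - 3*x at the endpoints):
  F(1) − F(−1) = -3/10 − (79/30) = -44/15.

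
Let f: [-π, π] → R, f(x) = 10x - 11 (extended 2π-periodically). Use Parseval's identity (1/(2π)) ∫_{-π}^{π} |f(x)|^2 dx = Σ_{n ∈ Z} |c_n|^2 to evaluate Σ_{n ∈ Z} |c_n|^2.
Σ |c_n|^2 = 100π^2/3 + 121

Expand and integrate term by term over [-π, π]:
  ∫ (10x)^2 dx = 100·(2π^3/3); ∫ 2·10·(-11)·x dx = 0 (odd integrand); ∫ (-11)^2 dx = 121·2π.
So (1/(2π)) ∫_{-π}^{π} (10x - 11)^2 dx = 100π^2/3 + 121 = 100π^2/3 + 121.
Parseval ⇒ Σ |c_n|^2 = 100π^2/3 + 121.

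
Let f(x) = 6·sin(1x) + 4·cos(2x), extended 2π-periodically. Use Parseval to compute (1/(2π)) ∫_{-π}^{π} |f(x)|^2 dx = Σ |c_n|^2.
Σ |c_n|^2 = 26

Expand |f|^2 and use orthogonality of {sin(nx), cos(mx)} on [-π, π]:
  ∫_{-π}^{π} sin(nx)^2 dx = π, ∫ cos(mx)^2 dx = π, and cross terms integrate to 0.
So ∫_{-π}^{π} f(x)^2 dx = 6^2 · π + 4^2 · π = (36 + 16)π.
Divide by 2π: (36 + 16)/2 = 26.
By Parseval, this equals Σ |c_n|^2.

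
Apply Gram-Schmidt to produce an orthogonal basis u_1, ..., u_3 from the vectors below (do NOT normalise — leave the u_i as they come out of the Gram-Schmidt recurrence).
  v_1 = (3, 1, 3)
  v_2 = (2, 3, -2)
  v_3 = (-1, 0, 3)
Orthogonal basis:
  u_1 = (3, 1, 3)
  u_2 = (29/19, 54/19, -47/19)
  u_3 = (-176/157, 192/157, 112/157)

Apply the Gram-Schmidt recurrence
  u_1 = v_1
  u_i = v_i − Σ_{j<i} ((v_i · u_j) / (u_j · u_j)) · u_j.

Step by step this gives:
  u_1 = (3, 1, 3)
  u_2 = (29/19, 54/19, -47/19)
  u_3 = (-176/157, 192/157, 112/157)

Orthogonality check:
  u_2 · u_1 = 0 (should be 0)
  u_3 · u_1 = 0 (should be 0)
  u_3 · u_2 = 0 (should be 0)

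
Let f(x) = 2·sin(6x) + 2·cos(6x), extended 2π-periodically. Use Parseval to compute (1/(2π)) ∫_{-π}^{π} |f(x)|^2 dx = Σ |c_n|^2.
Σ |c_n|^2 = 4

Expand |f|^2 and use orthogonality of {sin(nx), cos(mx)} on [-π, π]:
  ∫_{-π}^{π} sin(nx)^2 dx = π, ∫ cos(mx)^2 dx = π, and cross terms integrate to 0.
So ∫_{-π}^{π} f(x)^2 dx = 2^2 · π + 2^2 · π = (4 + 4)π.
Divide by 2π: (4 + 4)/2 = 4.
By Parseval, this equals Σ |c_n|^2.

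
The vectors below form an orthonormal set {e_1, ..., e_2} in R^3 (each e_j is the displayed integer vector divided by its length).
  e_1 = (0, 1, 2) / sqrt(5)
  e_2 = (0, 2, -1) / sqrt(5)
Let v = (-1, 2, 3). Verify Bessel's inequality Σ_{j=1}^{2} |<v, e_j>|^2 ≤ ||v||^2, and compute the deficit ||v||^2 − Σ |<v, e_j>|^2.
Σ |<v, e_j>|^2 = 13; ||v||^2 = 14; deficit = 1

Write each e_j = u_j / sqrt(<u_j, u_j>) where u_j is the displayed integer vector. Then <v, e_j> = <v, u_j> / sqrt(<u_j, u_j>), so |<v, e_j>|^2 = <v, u_j>^2 / <u_j, u_j>.
Coefficients: <v, e_1> = 8/sqrt(5), <v, e_2> = 1/sqrt(5).
Square and sum: Σ |<v, e_j>|^2 = 13.
Compute ||v||^2 = v·v = 14.
Deficit = 14 − 13 = 1 ≥ 0, confirming Bessel's inequality. (The deficit equals ||v − Σ <v,e_j> e_j||^2, the squared distance from v to span{e_j}.)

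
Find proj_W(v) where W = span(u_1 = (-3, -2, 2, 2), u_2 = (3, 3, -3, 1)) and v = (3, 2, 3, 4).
proj_W(v) = (33/227, 251/227, -251/227, 665/227)

Set up U = [u_1 | ... | u_2] ∈ R^(4×2). The projector onto W = col(U) is P = U (U^T U)^(-1) U^T.
Compute U^T U =
  [21, -19]
  [-19, 28],
and U^T v = (1, 10).
Solve U^T U · c = U^T v for the coefficients: c = (218/227, 229/227). The projection is proj_W(v) = U c.
Check: (v - proj_W(v)) · u_1 = 0  (should be 0).
Check: (v - proj_W(v)) · u_2 = 0  (should be 0).
Result: proj_W(v) = (33/227, 251/227, -251/227, 665/227).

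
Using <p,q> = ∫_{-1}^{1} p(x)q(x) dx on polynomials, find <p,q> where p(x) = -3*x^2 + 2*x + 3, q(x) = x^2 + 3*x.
<p,q> = 24/5

Expand the product: p(x)·q(x) = -3*x^4 - 7*x^3 + 9*x^2 + 9*x.
∫_{-1}^{1} of each monomial x^k gives [2/(k+1) if k even, 0 if k odd]. Integrating term-by-term (or equivalently evaluating the antiderivative F(x) = -3*x^5/5 - 7*x^4/4 + 3*x^3 + 9*x^2/2 at the endpoints):
  F(1) − F(−1) = 103/20 − (7/20) = 24/5.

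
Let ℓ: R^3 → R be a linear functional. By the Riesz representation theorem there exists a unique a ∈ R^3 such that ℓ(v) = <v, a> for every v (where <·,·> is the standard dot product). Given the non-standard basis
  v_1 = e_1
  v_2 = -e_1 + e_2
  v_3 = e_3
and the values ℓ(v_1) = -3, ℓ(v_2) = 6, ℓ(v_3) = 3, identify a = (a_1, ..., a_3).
a = (-3, 3, 3)

Write a = (a_1, ..., a_3) in the standard basis. For each basis vector v_i, ℓ(v_i) = <v_i, a> is a linear equation in the a_j's. Collect the n equations into a matrix system V a = ℓ, where row i of V is v_i (expressed in the standard basis). Since V is invertible (lower-triangular with 1s on the diagonal, up to permutation), solve by back-substitution:
  V =
[[1, 0, 0],
 [-1, 1, 0],
 [0, 0, 1]]
  V a = (-3, 6, 3)
Solving gives a = (-3, 3, 3).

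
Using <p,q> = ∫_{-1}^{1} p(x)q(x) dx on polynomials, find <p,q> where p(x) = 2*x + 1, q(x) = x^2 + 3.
<p,q> = 20/3

Expand the product: p(x)·q(x) = 2*x^3 + x^2 + 6*x + 3.
∫_{-1}^{1} of each monomial x^k gives [2/(k+1) if k even, 0 if k odd]. Integrating term-by-term (or equivalently evaluating the antiderivative F(x) = x^4/2 + x^3/3 + 3*x^2 + 3*x at the endpoints):
  F(1) − F(−1) = 41/6 − (1/6) = 20/3.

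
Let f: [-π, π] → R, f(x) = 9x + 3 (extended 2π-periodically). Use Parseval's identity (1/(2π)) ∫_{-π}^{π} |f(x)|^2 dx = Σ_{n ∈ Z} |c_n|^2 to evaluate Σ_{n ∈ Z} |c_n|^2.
Σ |c_n|^2 = 27π^2 + 9

Expand and integrate term by term over [-π, π]:
  ∫ (9x)^2 dx = 81·(2π^3/3); ∫ 2·9·(3)·x dx = 0 (odd integrand); ∫ 3^2 dx = 9·2π.
So (1/(2π)) ∫_{-π}^{π} (9x + 3)^2 dx = 81π^2/3 + 9 = 27π^2 + 9.
Parseval ⇒ Σ |c_n|^2 = 27π^2 + 9.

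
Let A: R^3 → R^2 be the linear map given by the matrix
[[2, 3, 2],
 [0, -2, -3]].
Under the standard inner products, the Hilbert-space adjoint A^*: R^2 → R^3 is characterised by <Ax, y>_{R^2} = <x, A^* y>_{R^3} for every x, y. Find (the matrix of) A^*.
A^* = A^T =
[[2, 0],
 [3, -2],
 [2, -3]]

For real matrices with standard dot products, the defining identity <Ax, y> = <x, A^* y> gives (Ax)^T y = x^T (A^*) y, i.e. x^T A^T y = x^T (A^*) y. Since this holds for all x, y, we must have A^* = A^T. Therefore
A^* =
[[2, 0],
 [3, -2],
 [2, -3]].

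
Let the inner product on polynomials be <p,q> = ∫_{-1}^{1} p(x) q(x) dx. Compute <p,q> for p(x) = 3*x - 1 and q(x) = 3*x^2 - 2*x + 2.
<p,q> = -10

Expand the product: p(x)·q(x) = 9*x^3 - 9*x^2 + 8*x - 2.
∫_{-1}^{1} of each monomial x^k gives [2/(k+1) if k even, 0 if k odd]. Integrating term-by-term (or equivalently evaluating the antiderivative F(x) = 9*x^4/4 - 3*x^3 + 4*x^2 - 2*x at the endpoints):
  F(1) − F(−1) = 5/4 − (45/4) = -10.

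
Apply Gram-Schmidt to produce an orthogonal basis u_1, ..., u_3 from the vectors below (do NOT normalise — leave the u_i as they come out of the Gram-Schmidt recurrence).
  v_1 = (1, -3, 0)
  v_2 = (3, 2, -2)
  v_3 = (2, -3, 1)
Orthogonal basis:
  u_1 = (1, -3, 0)
  u_2 = (33/10, 11/10, -2)
  u_3 = (102/161, 34/161, 187/161)

Apply the Gram-Schmidt recurrence
  u_1 = v_1
  u_i = v_i − Σ_{j<i} ((v_i · u_j) / (u_j · u_j)) · u_j.

Step by step this gives:
  u_1 = (1, -3, 0)
  u_2 = (33/10, 11/10, -2)
  u_3 = (102/161, 34/161, 187/161)

Orthogonality check:
  u_2 · u_1 = 0 (should be 0)
  u_3 · u_1 = 0 (should be 0)
  u_3 · u_2 = 0 (should be 0)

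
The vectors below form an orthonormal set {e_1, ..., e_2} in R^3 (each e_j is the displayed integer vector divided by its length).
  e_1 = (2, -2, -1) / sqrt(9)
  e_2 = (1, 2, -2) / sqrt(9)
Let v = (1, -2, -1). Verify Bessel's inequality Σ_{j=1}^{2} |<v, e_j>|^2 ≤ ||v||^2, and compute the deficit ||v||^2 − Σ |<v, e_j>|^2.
Σ |<v, e_j>|^2 = 50/9; ||v||^2 = 6; deficit = 4/9

Write each e_j = u_j / sqrt(<u_j, u_j>) where u_j is the displayed integer vector. Then <v, e_j> = <v, u_j> / sqrt(<u_j, u_j>), so |<v, e_j>|^2 = <v, u_j>^2 / <u_j, u_j>.
Coefficients: <v, e_1> = 7/sqrt(9), <v, e_2> = -1/sqrt(9).
Square and sum: Σ |<v, e_j>|^2 = 50/9.
Compute ||v||^2 = v·v = 6.
Deficit = 6 − 50/9 = 4/9 ≥ 0, confirming Bessel's inequality. (The deficit equals ||v − Σ <v,e_j> e_j||^2, the squared distance from v to span{e_j}.)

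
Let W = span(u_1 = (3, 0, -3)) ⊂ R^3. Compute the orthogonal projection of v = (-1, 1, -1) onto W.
proj_W(v) = (0, 0, 0)

Set up U = [u_1 | ... | u_1] ∈ R^(3×1). The projector onto W = col(U) is P = U (U^T U)^(-1) U^T.
Compute U^T U =
  [18],
and U^T v = (0).
Solve U^T U · c = U^T v for the coefficients: c = (0). The projection is proj_W(v) = U c.
Check: (v - proj_W(v)) · u_1 = 0  (should be 0).
Result: proj_W(v) = (0, 0, 0).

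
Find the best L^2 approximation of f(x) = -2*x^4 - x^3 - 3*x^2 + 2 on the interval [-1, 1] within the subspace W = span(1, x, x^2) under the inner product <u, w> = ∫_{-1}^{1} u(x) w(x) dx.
g(x) = -33*x^2/7 - 3*x/5 + 76/35

The best approximation g ∈ W is the orthogonal projection of f onto W. Writing g = a_0 + a_1 x + a_2 x^2, the coefficients solve the normal equations G · a = b where
  G_{ij} = <φ_i, φ_j> and b_i = <f, φ_i>, with φ_0 = 1, φ_1 = x, φ_2 = x^2.
G =
  [2, 0, 2/3]
  [0, 2/3, 0]
  [2/3, 0, 2/5],
b = (6/5, -2/5, -46/105).
Solving gives a_0 = 76/35, a_1 = -3/5, a_2 = -33/7, so
  g(x) = -33*x^2/7 - 3*x/5 + 76/35.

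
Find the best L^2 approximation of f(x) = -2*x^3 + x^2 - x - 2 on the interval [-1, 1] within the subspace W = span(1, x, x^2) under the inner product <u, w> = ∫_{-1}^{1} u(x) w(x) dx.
g(x) = x^2 - 11*x/5 - 2

The best approximation g ∈ W is the orthogonal projection of f onto W. Writing g = a_0 + a_1 x + a_2 x^2, the coefficients solve the normal equations G · a = b where
  G_{ij} = <φ_i, φ_j> and b_i = <f, φ_i>, with φ_0 = 1, φ_1 = x, φ_2 = x^2.
G =
  [2, 0, 2/3]
  [0, 2/3, 0]
  [2/3, 0, 2/5],
b = (-10/3, -22/15, -14/15).
Solving gives a_0 = -2, a_1 = -11/5, a_2 = 1, so
  g(x) = x^2 - 11*x/5 - 2.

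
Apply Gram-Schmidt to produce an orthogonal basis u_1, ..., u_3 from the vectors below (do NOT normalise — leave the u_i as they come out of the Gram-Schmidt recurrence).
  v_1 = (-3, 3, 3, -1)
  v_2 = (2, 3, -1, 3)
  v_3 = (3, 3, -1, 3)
Orthogonal basis:
  u_1 = (-3, 3, 3, -1)
  u_2 = (47/28, 93/28, -19/28, 81/28)
  u_3 = (352/635, 48/635, 236/635, -204/635)

Apply the Gram-Schmidt recurrence
  u_1 = v_1
  u_i = v_i − Σ_{j<i} ((v_i · u_j) / (u_j · u_j)) · u_j.

Step by step this gives:
  u_1 = (-3, 3, 3, -1)
  u_2 = (47/28, 93/28, -19/28, 81/28)
  u_3 = (352/635, 48/635, 236/635, -204/635)

Orthogonality check:
  u_2 · u_1 = 0 (should be 0)
  u_3 · u_1 = 0 (should be 0)
  u_3 · u_2 = 0 (should be 0)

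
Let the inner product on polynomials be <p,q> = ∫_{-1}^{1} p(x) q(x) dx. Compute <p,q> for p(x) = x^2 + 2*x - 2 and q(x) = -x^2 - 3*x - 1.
<p,q> = 4/15

Expand the product: p(x)·q(x) = -x^4 - 5*x^3 - 5*x^2 + 4*x + 2.
∫_{-1}^{1} of each monomial x^k gives [2/(k+1) if k even, 0 if k odd]. Integrating term-by-term (or equivalently evaluating the antiderivative F(x) = -x^5/5 - 5*x^4/4 - 5*x^3/3 + 2*x^2 + 2*x at the endpoints):
  F(1) − F(−1) = 53/60 − (37/60) = 4/15.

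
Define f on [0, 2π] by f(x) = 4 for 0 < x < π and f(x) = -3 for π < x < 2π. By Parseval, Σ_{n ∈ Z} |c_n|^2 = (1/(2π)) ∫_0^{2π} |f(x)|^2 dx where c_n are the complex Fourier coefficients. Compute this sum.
Σ |c_n|^2 = 25/2

Parseval equates the L^2 energy of f (normalised by 1/(2π)) with the ℓ^2 sum of its Fourier coefficients: (1/(2π)) ∫_0^{2π} |f|^2 = Σ |c_n|^2.
Compute the left side: (1/(2π)) [∫_0^π 4^2 dx + ∫_π^{2π} (-3)^2 dx] = (1/(2π)) · (16π + 9π) = (16 + 9)/2 = 25/2.
So Σ_{n ∈ Z} |c_n|^2 = 25/2.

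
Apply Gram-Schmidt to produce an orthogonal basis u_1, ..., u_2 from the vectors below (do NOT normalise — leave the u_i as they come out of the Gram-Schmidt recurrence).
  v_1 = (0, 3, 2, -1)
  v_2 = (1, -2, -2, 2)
Orthogonal basis:
  u_1 = (0, 3, 2, -1)
  u_2 = (1, 4/7, -2/7, 8/7)

Apply the Gram-Schmidt recurrence
  u_1 = v_1
  u_i = v_i − Σ_{j<i} ((v_i · u_j) / (u_j · u_j)) · u_j.

Step by step this gives:
  u_1 = (0, 3, 2, -1)
  u_2 = (1, 4/7, -2/7, 8/7)

Orthogonality check:
  u_2 · u_1 = 0 (should be 0)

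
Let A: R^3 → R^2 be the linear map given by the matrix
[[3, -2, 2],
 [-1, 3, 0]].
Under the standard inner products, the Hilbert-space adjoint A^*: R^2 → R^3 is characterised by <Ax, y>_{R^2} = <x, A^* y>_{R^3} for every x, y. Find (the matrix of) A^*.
A^* = A^T =
[[3, -1],
 [-2, 3],
 [2, 0]]

For real matrices with standard dot products, the defining identity <Ax, y> = <x, A^* y> gives (Ax)^T y = x^T (A^*) y, i.e. x^T A^T y = x^T (A^*) y. Since this holds for all x, y, we must have A^* = A^T. Therefore
A^* =
[[3, -1],
 [-2, 3],
 [2, 0]].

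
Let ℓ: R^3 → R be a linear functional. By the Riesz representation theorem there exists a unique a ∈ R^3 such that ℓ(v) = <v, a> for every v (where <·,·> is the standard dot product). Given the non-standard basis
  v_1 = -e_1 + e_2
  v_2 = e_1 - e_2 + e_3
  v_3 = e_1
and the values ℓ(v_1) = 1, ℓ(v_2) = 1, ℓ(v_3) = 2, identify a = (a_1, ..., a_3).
a = (2, 3, 2)

Write a = (a_1, ..., a_3) in the standard basis. For each basis vector v_i, ℓ(v_i) = <v_i, a> is a linear equation in the a_j's. Collect the n equations into a matrix system V a = ℓ, where row i of V is v_i (expressed in the standard basis). Since V is invertible (lower-triangular with 1s on the diagonal, up to permutation), solve by back-substitution:
  V =
[[-1, 1, 0],
 [1, -1, 1],
 [1, 0, 0]]
  V a = (1, 1, 2)
Solving gives a = (2, 3, 2).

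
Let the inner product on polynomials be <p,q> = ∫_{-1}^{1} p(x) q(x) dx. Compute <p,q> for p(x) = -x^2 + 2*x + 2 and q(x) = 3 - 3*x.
<p,q> = 6

Expand the product: p(x)·q(x) = 3*x^3 - 9*x^2 + 6.
∫_{-1}^{1} of each monomial x^k gives [2/(k+1) if k even, 0 if k odd]. Integrating term-by-term (or equivalently evaluating the antiderivative F(x) = 3*x^4/4 - 3*x^3 + 6*x at the endpoints):
  F(1) − F(−1) = 15/4 − (-9/4) = 6.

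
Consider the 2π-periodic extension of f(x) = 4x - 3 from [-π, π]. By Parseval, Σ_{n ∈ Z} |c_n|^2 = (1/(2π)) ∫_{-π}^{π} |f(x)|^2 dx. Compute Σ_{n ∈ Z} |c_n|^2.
Σ |c_n|^2 = 16π^2/3 + 9

Expand and integrate term by term over [-π, π]:
  ∫ (4x)^2 dx = 16·(2π^3/3); ∫ 2·4·(-3)·x dx = 0 (odd integrand); ∫ (-3)^2 dx = 9·2π.
So (1/(2π)) ∫_{-π}^{π} (4x - 3)^2 dx = 16π^2/3 + 9 = 16π^2/3 + 9.
Parseval ⇒ Σ |c_n|^2 = 16π^2/3 + 9.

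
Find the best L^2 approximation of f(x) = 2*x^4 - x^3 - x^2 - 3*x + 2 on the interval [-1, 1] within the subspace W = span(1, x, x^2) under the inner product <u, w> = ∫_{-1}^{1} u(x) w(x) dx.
g(x) = 5*x^2/7 - 18*x/5 + 64/35

The best approximation g ∈ W is the orthogonal projection of f onto W. Writing g = a_0 + a_1 x + a_2 x^2, the coefficients solve the normal equations G · a = b where
  G_{ij} = <φ_i, φ_j> and b_i = <f, φ_i>, with φ_0 = 1, φ_1 = x, φ_2 = x^2.
G =
  [2, 0, 2/3]
  [0, 2/3, 0]
  [2/3, 0, 2/5],
b = (62/15, -12/5, 158/105).
Solving gives a_0 = 64/35, a_1 = -18/5, a_2 = 5/7, so
  g(x) = 5*x^2/7 - 18*x/5 + 64/35.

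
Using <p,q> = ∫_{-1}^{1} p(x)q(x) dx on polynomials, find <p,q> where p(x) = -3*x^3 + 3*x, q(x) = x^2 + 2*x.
<p,q> = 8/5

Expand the product: p(x)·q(x) = -3*x^5 - 6*x^4 + 3*x^3 + 6*x^2.
∫_{-1}^{1} of each monomial x^k gives [2/(k+1) if k even, 0 if k odd]. Integrating term-by-term (or equivalently evaluating the antiderivative F(x) = -x^6/2 - 6*x^5/5 + 3*x^4/4 + 2*x^3 at the endpoints):
  F(1) − F(−1) = 21/20 − (-11/20) = 8/5.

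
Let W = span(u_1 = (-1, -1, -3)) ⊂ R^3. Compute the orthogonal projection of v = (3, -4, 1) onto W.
proj_W(v) = (2/11, 2/11, 6/11)

Set up U = [u_1 | ... | u_1] ∈ R^(3×1). The projector onto W = col(U) is P = U (U^T U)^(-1) U^T.
Compute U^T U =
  [11],
and U^T v = (-2).
Solve U^T U · c = U^T v for the coefficients: c = (-2/11). The projection is proj_W(v) = U c.
Check: (v - proj_W(v)) · u_1 = 0  (should be 0).
Result: proj_W(v) = (2/11, 2/11, 6/11).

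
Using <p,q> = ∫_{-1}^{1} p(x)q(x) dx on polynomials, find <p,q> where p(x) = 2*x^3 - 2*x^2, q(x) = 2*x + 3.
<p,q> = -12/5

Expand the product: p(x)·q(x) = 4*x^4 + 2*x^3 - 6*x^2.
∫_{-1}^{1} of each monomial x^k gives [2/(k+1) if k even, 0 if k odd]. Integrating term-by-term (or equivalently evaluating the antiderivative F(x) = 4*x^5/5 + x^4/2 - 2*x^3 at the endpoints):
  F(1) − F(−1) = -7/10 − (17/10) = -12/5.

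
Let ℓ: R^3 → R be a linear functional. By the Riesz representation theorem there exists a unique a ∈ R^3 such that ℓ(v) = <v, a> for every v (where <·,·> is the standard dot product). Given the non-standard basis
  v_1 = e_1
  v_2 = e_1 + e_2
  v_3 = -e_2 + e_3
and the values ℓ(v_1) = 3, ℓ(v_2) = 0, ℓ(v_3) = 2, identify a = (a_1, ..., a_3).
a = (3, -3, -1)

Write a = (a_1, ..., a_3) in the standard basis. For each basis vector v_i, ℓ(v_i) = <v_i, a> is a linear equation in the a_j's. Collect the n equations into a matrix system V a = ℓ, where row i of V is v_i (expressed in the standard basis). Since V is invertible (lower-triangular with 1s on the diagonal, up to permutation), solve by back-substitution:
  V =
[[1, 0, 0],
 [1, 1, 0],
 [0, -1, 1]]
  V a = (3, 0, 2)
Solving gives a = (3, -3, -1).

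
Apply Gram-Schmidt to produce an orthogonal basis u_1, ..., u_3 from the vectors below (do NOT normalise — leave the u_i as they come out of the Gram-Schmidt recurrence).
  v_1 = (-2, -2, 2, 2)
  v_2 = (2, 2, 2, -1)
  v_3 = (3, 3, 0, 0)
Orthogonal basis:
  u_1 = (-2, -2, 2, 2)
  u_2 = (5/4, 5/4, 11/4, -1/4)
  u_3 = (27/43, 27/43, -18/43, 72/43)

Apply the Gram-Schmidt recurrence
  u_1 = v_1
  u_i = v_i − Σ_{j<i} ((v_i · u_j) / (u_j · u_j)) · u_j.

Step by step this gives:
  u_1 = (-2, -2, 2, 2)
  u_2 = (5/4, 5/4, 11/4, -1/4)
  u_3 = (27/43, 27/43, -18/43, 72/43)

Orthogonality check:
  u_2 · u_1 = 0 (should be 0)
  u_3 · u_1 = 0 (should be 0)
  u_3 · u_2 = 0 (should be 0)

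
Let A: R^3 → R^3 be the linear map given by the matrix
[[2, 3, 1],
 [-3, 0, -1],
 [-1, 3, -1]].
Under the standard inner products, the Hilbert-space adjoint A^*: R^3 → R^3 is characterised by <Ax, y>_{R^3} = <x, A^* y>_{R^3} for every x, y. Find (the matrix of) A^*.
A^* = A^T =
[[2, -3, -1],
 [3, 0, 3],
 [1, -1, -1]]

For real matrices with standard dot products, the defining identity <Ax, y> = <x, A^* y> gives (Ax)^T y = x^T (A^*) y, i.e. x^T A^T y = x^T (A^*) y. Since this holds for all x, y, we must have A^* = A^T. Therefore
A^* =
[[2, -3, -1],
 [3, 0, 3],
 [1, -1, -1]].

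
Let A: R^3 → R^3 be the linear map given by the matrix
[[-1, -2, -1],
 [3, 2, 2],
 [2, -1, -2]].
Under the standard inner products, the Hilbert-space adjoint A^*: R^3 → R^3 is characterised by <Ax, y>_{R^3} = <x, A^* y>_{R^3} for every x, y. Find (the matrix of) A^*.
A^* = A^T =
[[-1, 3, 2],
 [-2, 2, -1],
 [-1, 2, -2]]

For real matrices with standard dot products, the defining identity <Ax, y> = <x, A^* y> gives (Ax)^T y = x^T (A^*) y, i.e. x^T A^T y = x^T (A^*) y. Since this holds for all x, y, we must have A^* = A^T. Therefore
A^* =
[[-1, 3, 2],
 [-2, 2, -1],
 [-1, 2, -2]].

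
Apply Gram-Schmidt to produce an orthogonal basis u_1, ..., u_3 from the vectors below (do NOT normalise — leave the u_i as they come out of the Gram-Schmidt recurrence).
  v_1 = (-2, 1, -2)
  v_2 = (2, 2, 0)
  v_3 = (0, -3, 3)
Orthogonal basis:
  u_1 = (-2, 1, -2)
  u_2 = (14/9, 20/9, -4/9)
  u_3 = (-6/17, 6/17, 9/17)

Apply the Gram-Schmidt recurrence
  u_1 = v_1
  u_i = v_i − Σ_{j<i} ((v_i · u_j) / (u_j · u_j)) · u_j.

Step by step this gives:
  u_1 = (-2, 1, -2)
  u_2 = (14/9, 20/9, -4/9)
  u_3 = (-6/17, 6/17, 9/17)

Orthogonality check:
  u_2 · u_1 = 0 (should be 0)
  u_3 · u_1 = 0 (should be 0)
  u_3 · u_2 = 0 (should be 0)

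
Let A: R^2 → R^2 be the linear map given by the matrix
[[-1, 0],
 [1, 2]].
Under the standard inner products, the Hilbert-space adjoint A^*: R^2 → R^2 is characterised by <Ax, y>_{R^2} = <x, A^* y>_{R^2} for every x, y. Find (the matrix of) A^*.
A^* = A^T =
[[-1, 1],
 [0, 2]]

For real matrices with standard dot products, the defining identity <Ax, y> = <x, A^* y> gives (Ax)^T y = x^T (A^*) y, i.e. x^T A^T y = x^T (A^*) y. Since this holds for all x, y, we must have A^* = A^T. Therefore
A^* =
[[-1, 1],
 [0, 2]].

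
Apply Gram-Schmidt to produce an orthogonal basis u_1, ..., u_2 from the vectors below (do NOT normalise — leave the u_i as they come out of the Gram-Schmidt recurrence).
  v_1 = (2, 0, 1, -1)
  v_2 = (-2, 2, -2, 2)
Orthogonal basis:
  u_1 = (2, 0, 1, -1)
  u_2 = (2/3, 2, -2/3, 2/3)

Apply the Gram-Schmidt recurrence
  u_1 = v_1
  u_i = v_i − Σ_{j<i} ((v_i · u_j) / (u_j · u_j)) · u_j.

Step by step this gives:
  u_1 = (2, 0, 1, -1)
  u_2 = (2/3, 2, -2/3, 2/3)

Orthogonality check:
  u_2 · u_1 = 0 (should be 0)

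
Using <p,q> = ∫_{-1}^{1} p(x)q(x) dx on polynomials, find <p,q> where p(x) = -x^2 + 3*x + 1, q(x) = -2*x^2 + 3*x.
<p,q> = 82/15

Expand the product: p(x)·q(x) = 2*x^4 - 9*x^3 + 7*x^2 + 3*x.
∫_{-1}^{1} of each monomial x^k gives [2/(k+1) if k even, 0 if k odd]. Integrating term-by-term (or equivalently evaluating the antiderivative F(x) = 2*x^5/5 - 9*x^4/4 + 7*x^3/3 + 3*x^2/2 at the endpoints):
  F(1) − F(−1) = 119/60 − (-209/60) = 82/15.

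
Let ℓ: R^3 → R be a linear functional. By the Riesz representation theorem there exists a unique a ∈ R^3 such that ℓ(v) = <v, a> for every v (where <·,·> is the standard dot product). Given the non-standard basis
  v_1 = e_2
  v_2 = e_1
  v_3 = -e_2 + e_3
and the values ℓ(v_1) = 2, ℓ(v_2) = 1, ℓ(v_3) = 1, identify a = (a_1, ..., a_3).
a = (1, 2, 3)

Write a = (a_1, ..., a_3) in the standard basis. For each basis vector v_i, ℓ(v_i) = <v_i, a> is a linear equation in the a_j's. Collect the n equations into a matrix system V a = ℓ, where row i of V is v_i (expressed in the standard basis). Since V is invertible (lower-triangular with 1s on the diagonal, up to permutation), solve by back-substitution:
  V =
[[0, 1, 0],
 [1, 0, 0],
 [0, -1, 1]]
  V a = (2, 1, 1)
Solving gives a = (1, 2, 3).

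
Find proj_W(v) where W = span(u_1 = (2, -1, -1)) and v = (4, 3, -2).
proj_W(v) = (7/3, -7/6, -7/6)

Set up U = [u_1 | ... | u_1] ∈ R^(3×1). The projector onto W = col(U) is P = U (U^T U)^(-1) U^T.
Compute U^T U =
  [6],
and U^T v = (7).
Solve U^T U · c = U^T v for the coefficients: c = (7/6). The projection is proj_W(v) = U c.
Check: (v - proj_W(v)) · u_1 = 0  (should be 0).
Result: proj_W(v) = (7/3, -7/6, -7/6).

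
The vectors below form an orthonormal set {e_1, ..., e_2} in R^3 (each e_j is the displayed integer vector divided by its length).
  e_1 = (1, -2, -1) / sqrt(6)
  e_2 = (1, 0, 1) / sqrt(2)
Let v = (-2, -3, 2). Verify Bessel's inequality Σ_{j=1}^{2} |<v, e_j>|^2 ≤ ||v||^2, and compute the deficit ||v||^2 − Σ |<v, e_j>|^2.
Σ |<v, e_j>|^2 = 2/3; ||v||^2 = 17; deficit = 49/3

Write each e_j = u_j / sqrt(<u_j, u_j>) where u_j is the displayed integer vector. Then <v, e_j> = <v, u_j> / sqrt(<u_j, u_j>), so |<v, e_j>|^2 = <v, u_j>^2 / <u_j, u_j>.
Coefficients: <v, e_1> = 2/sqrt(6), <v, e_2> = 0/sqrt(2).
Square and sum: Σ |<v, e_j>|^2 = 2/3.
Compute ||v||^2 = v·v = 17.
Deficit = 17 − 2/3 = 49/3 ≥ 0, confirming Bessel's inequality. (The deficit equals ||v − Σ <v,e_j> e_j||^2, the squared distance from v to span{e_j}.)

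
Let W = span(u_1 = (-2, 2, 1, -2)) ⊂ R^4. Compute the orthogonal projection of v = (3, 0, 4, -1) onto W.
proj_W(v) = (0, 0, 0, 0)

Set up U = [u_1 | ... | u_1] ∈ R^(4×1). The projector onto W = col(U) is P = U (U^T U)^(-1) U^T.
Compute U^T U =
  [13],
and U^T v = (0).
Solve U^T U · c = U^T v for the coefficients: c = (0). The projection is proj_W(v) = U c.
Check: (v - proj_W(v)) · u_1 = 0  (should be 0).
Result: proj_W(v) = (0, 0, 0, 0).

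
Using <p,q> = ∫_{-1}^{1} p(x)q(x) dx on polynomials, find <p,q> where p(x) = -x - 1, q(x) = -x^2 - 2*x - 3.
<p,q> = 8

Expand the product: p(x)·q(x) = x^3 + 3*x^2 + 5*x + 3.
∫_{-1}^{1} of each monomial x^k gives [2/(k+1) if k even, 0 if k odd]. Integrating term-by-term (or equivalently evaluating the antiderivative F(x) = x^4/4 + x^3 + 5*x^2/2 + 3*x at the endpoints):
  F(1) − F(−1) = 27/4 − (-5/4) = 8.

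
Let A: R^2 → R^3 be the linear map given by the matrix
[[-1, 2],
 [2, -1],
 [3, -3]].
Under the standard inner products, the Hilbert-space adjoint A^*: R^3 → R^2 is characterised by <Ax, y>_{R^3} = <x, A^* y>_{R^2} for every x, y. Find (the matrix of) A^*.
A^* = A^T =
[[-1, 2, 3],
 [2, -1, -3]]

For real matrices with standard dot products, the defining identity <Ax, y> = <x, A^* y> gives (Ax)^T y = x^T (A^*) y, i.e. x^T A^T y = x^T (A^*) y. Since this holds for all x, y, we must have A^* = A^T. Therefore
A^* =
[[-1, 2, 3],
 [2, -1, -3]].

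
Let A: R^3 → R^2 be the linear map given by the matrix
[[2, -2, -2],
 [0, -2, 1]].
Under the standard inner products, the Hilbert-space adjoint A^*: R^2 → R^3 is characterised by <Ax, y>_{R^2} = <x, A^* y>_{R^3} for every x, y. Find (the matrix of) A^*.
A^* = A^T =
[[2, 0],
 [-2, -2],
 [-2, 1]]

For real matrices with standard dot products, the defining identity <Ax, y> = <x, A^* y> gives (Ax)^T y = x^T (A^*) y, i.e. x^T A^T y = x^T (A^*) y. Since this holds for all x, y, we must have A^* = A^T. Therefore
A^* =
[[2, 0],
 [-2, -2],
 [-2, 1]].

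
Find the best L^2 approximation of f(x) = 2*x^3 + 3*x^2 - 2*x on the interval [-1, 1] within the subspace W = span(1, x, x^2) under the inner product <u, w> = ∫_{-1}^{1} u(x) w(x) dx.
g(x) = 3*x^2 - 4*x/5

The best approximation g ∈ W is the orthogonal projection of f onto W. Writing g = a_0 + a_1 x + a_2 x^2, the coefficients solve the normal equations G · a = b where
  G_{ij} = <φ_i, φ_j> and b_i = <f, φ_i>, with φ_0 = 1, φ_1 = x, φ_2 = x^2.
G =
  [2, 0, 2/3]
  [0, 2/3, 0]
  [2/3, 0, 2/5],
b = (2, -8/15, 6/5).
Solving gives a_0 = 0, a_1 = -4/5, a_2 = 3, so
  g(x) = 3*x^2 - 4*x/5.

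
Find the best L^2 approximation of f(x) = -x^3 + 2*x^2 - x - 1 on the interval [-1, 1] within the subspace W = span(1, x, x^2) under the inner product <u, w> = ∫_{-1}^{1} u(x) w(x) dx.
g(x) = 2*x^2 - 8*x/5 - 1

The best approximation g ∈ W is the orthogonal projection of f onto W. Writing g = a_0 + a_1 x + a_2 x^2, the coefficients solve the normal equations G · a = b where
  G_{ij} = <φ_i, φ_j> and b_i = <f, φ_i>, with φ_0 = 1, φ_1 = x, φ_2 = x^2.
G =
  [2, 0, 2/3]
  [0, 2/3, 0]
  [2/3, 0, 2/5],
b = (-2/3, -16/15, 2/15).
Solving gives a_0 = -1, a_1 = -8/5, a_2 = 2, so
  g(x) = 2*x^2 - 8*x/5 - 1.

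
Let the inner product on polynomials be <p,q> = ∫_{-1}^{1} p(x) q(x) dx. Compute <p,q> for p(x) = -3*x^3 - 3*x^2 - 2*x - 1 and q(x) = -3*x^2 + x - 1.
<p,q> = 106/15

Expand the product: p(x)·q(x) = 9*x^5 + 6*x^4 + 6*x^3 + 4*x^2 + x + 1.
∫_{-1}^{1} of each monomial x^k gives [2/(k+1) if k even, 0 if k odd]. Integrating term-by-term (or equivalently evaluating the antiderivative F(x) = 3*x^6/2 + 6*x^5/5 + 3*x^4/2 + 4*x^3/3 + x^2/2 + x at the endpoints):
  F(1) − F(−1) = 211/30 − (-1/30) = 106/15.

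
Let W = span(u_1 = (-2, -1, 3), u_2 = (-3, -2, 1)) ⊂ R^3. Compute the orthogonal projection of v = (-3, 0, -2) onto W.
proj_W(v) = (-28/15, -119/75, -133/75)

Set up U = [u_1 | ... | u_2] ∈ R^(3×2). The projector onto W = col(U) is P = U (U^T U)^(-1) U^T.
Compute U^T U =
  [14, 11]
  [11, 14],
and U^T v = (0, 7).
Solve U^T U · c = U^T v for the coefficients: c = (-77/75, 98/75). The projection is proj_W(v) = U c.
Check: (v - proj_W(v)) · u_1 = 0  (should be 0).
Check: (v - proj_W(v)) · u_2 = 0  (should be 0).
Result: proj_W(v) = (-28/15, -119/75, -133/75).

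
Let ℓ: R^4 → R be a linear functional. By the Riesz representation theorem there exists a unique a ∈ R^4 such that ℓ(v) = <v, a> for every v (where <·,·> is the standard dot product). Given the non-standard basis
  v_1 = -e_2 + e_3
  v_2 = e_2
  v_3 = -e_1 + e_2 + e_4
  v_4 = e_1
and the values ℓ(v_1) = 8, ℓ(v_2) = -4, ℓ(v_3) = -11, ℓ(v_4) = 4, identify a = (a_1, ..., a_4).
a = (4, -4, 4, -3)

Write a = (a_1, ..., a_4) in the standard basis. For each basis vector v_i, ℓ(v_i) = <v_i, a> is a linear equation in the a_j's. Collect the n equations into a matrix system V a = ℓ, where row i of V is v_i (expressed in the standard basis). Since V is invertible (lower-triangular with 1s on the diagonal, up to permutation), solve by back-substitution:
  V =
[[0, -1, 1, 0],
 [0, 1, 0, 0],
 [-1, 1, 0, 1],
 [1, 0, 0, 0]]
  V a = (8, -4, -11, 4)
Solving gives a = (4, -4, 4, -3).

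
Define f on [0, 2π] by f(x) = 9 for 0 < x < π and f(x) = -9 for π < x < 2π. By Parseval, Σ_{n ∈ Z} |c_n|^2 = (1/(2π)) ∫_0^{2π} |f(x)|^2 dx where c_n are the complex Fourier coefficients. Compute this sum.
Σ |c_n|^2 = 81

Parseval equates the L^2 energy of f (normalised by 1/(2π)) with the ℓ^2 sum of its Fourier coefficients: (1/(2π)) ∫_0^{2π} |f|^2 = Σ |c_n|^2.
Compute the left side: (1/(2π)) [∫_0^π 9^2 dx + ∫_π^{2π} (-9)^2 dx] = (1/(2π)) · (81π + 81π) = (81 + 81)/2 = 81.
So Σ_{n ∈ Z} |c_n|^2 = 81.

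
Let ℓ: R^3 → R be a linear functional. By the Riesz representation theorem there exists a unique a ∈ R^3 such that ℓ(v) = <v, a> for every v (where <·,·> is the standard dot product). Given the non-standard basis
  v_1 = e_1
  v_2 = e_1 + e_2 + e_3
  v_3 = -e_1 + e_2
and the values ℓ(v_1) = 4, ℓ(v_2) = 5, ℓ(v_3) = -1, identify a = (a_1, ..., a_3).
a = (4, 3, -2)

Write a = (a_1, ..., a_3) in the standard basis. For each basis vector v_i, ℓ(v_i) = <v_i, a> is a linear equation in the a_j's. Collect the n equations into a matrix system V a = ℓ, where row i of V is v_i (expressed in the standard basis). Since V is invertible (lower-triangular with 1s on the diagonal, up to permutation), solve by back-substitution:
  V =
[[1, 0, 0],
 [1, 1, 1],
 [-1, 1, 0]]
  V a = (4, 5, -1)
Solving gives a = (4, 3, -2).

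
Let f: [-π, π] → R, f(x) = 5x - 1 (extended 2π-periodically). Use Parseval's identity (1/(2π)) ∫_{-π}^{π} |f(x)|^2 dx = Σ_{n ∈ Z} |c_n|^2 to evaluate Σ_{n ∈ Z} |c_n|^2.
Σ |c_n|^2 = 25π^2/3 + 1

Expand and integrate term by term over [-π, π]:
  ∫ (5x)^2 dx = 25·(2π^3/3); ∫ 2·5·(-1)·x dx = 0 (odd integrand); ∫ (-1)^2 dx = 1·2π.
So (1/(2π)) ∫_{-π}^{π} (5x - 1)^2 dx = 25π^2/3 + 1 = 25π^2/3 + 1.
Parseval ⇒ Σ |c_n|^2 = 25π^2/3 + 1.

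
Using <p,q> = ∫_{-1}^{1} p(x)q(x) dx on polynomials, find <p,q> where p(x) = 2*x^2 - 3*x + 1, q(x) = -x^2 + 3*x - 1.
<p,q> = -54/5

Expand the product: p(x)·q(x) = -2*x^4 + 9*x^3 - 12*x^2 + 6*x - 1.
∫_{-1}^{1} of each monomial x^k gives [2/(k+1) if k even, 0 if k odd]. Integrating term-by-term (or equivalently evaluating the antiderivative F(x) = -2*x^5/5 + 9*x^4/4 - 4*x^3 + 3*x^2 - x at the endpoints):
  F(1) − F(−1) = -3/20 − (213/20) = -54/5.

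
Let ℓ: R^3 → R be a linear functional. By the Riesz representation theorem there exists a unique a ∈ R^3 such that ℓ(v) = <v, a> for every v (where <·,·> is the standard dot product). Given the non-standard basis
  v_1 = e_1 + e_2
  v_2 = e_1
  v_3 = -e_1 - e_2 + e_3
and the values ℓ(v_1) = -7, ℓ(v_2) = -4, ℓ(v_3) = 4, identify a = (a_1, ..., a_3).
a = (-4, -3, -3)

Write a = (a_1, ..., a_3) in the standard basis. For each basis vector v_i, ℓ(v_i) = <v_i, a> is a linear equation in the a_j's. Collect the n equations into a matrix system V a = ℓ, where row i of V is v_i (expressed in the standard basis). Since V is invertible (lower-triangular with 1s on the diagonal, up to permutation), solve by back-substitution:
  V =
[[1, 1, 0],
 [1, 0, 0],
 [-1, -1, 1]]
  V a = (-7, -4, 4)
Solving gives a = (-4, -3, -3).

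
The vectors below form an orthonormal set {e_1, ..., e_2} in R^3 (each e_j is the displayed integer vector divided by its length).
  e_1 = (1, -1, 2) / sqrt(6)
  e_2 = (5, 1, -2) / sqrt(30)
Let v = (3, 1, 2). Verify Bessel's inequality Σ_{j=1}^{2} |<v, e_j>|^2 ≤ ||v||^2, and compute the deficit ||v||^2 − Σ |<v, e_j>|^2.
Σ |<v, e_j>|^2 = 54/5; ||v||^2 = 14; deficit = 16/5

Write each e_j = u_j / sqrt(<u_j, u_j>) where u_j is the displayed integer vector. Then <v, e_j> = <v, u_j> / sqrt(<u_j, u_j>), so |<v, e_j>|^2 = <v, u_j>^2 / <u_j, u_j>.
Coefficients: <v, e_1> = 6/sqrt(6), <v, e_2> = 12/sqrt(30).
Square and sum: Σ |<v, e_j>|^2 = 54/5.
Compute ||v||^2 = v·v = 14.
Deficit = 14 − 54/5 = 16/5 ≥ 0, confirming Bessel's inequality. (The deficit equals ||v − Σ <v,e_j> e_j||^2, the squared distance from v to span{e_j}.)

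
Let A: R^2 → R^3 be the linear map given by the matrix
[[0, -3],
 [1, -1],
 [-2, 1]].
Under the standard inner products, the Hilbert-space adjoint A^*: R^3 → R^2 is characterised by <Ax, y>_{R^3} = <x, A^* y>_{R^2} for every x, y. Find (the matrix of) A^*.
A^* = A^T =
[[0, 1, -2],
 [-3, -1, 1]]

For real matrices with standard dot products, the defining identity <Ax, y> = <x, A^* y> gives (Ax)^T y = x^T (A^*) y, i.e. x^T A^T y = x^T (A^*) y. Since this holds for all x, y, we must have A^* = A^T. Therefore
A^* =
[[0, 1, -2],
 [-3, -1, 1]].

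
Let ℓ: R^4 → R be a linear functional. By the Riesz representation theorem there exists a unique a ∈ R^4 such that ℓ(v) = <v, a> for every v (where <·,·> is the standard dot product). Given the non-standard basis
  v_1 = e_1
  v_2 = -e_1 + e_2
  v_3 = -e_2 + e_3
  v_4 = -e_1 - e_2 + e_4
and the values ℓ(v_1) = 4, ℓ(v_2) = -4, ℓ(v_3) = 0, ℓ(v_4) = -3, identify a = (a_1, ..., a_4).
a = (4, 0, 0, 1)

Write a = (a_1, ..., a_4) in the standard basis. For each basis vector v_i, ℓ(v_i) = <v_i, a> is a linear equation in the a_j's. Collect the n equations into a matrix system V a = ℓ, where row i of V is v_i (expressed in the standard basis). Since V is invertible (lower-triangular with 1s on the diagonal, up to permutation), solve by back-substitution:
  V =
[[1, 0, 0, 0],
 [-1, 1, 0, 0],
 [0, -1, 1, 0],
 [-1, -1, 0, 1]]
  V a = (4, -4, 0, -3)
Solving gives a = (4, 0, 0, 1).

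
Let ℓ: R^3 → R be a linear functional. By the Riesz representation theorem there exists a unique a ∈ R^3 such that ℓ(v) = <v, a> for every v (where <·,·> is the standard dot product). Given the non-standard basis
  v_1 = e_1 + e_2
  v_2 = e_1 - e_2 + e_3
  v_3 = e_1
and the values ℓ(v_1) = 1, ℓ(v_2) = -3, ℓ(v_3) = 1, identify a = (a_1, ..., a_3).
a = (1, 0, -4)

Write a = (a_1, ..., a_3) in the standard basis. For each basis vector v_i, ℓ(v_i) = <v_i, a> is a linear equation in the a_j's. Collect the n equations into a matrix system V a = ℓ, where row i of V is v_i (expressed in the standard basis). Since V is invertible (lower-triangular with 1s on the diagonal, up to permutation), solve by back-substitution:
  V =
[[1, 1, 0],
 [1, -1, 1],
 [1, 0, 0]]
  V a = (1, -3, 1)
Solving gives a = (1, 0, -4).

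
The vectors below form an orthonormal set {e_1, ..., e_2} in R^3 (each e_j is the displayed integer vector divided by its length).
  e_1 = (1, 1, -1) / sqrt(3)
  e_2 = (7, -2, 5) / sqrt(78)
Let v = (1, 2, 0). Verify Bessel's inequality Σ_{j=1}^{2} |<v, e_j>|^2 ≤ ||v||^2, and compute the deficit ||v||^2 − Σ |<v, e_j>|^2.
Σ |<v, e_j>|^2 = 81/26; ||v||^2 = 5; deficit = 49/26

Write each e_j = u_j / sqrt(<u_j, u_j>) where u_j is the displayed integer vector. Then <v, e_j> = <v, u_j> / sqrt(<u_j, u_j>), so |<v, e_j>|^2 = <v, u_j>^2 / <u_j, u_j>.
Coefficients: <v, e_1> = 3/sqrt(3), <v, e_2> = 3/sqrt(78).
Square and sum: Σ |<v, e_j>|^2 = 81/26.
Compute ||v||^2 = v·v = 5.
Deficit = 5 − 81/26 = 49/26 ≥ 0, confirming Bessel's inequality. (The deficit equals ||v − Σ <v,e_j> e_j||^2, the squared distance from v to span{e_j}.)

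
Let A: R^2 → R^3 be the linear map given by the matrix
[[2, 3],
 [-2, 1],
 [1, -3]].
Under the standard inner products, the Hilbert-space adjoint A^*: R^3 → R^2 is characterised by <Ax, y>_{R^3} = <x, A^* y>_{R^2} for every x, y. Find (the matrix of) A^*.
A^* = A^T =
[[2, -2, 1],
 [3, 1, -3]]

For real matrices with standard dot products, the defining identity <Ax, y> = <x, A^* y> gives (Ax)^T y = x^T (A^*) y, i.e. x^T A^T y = x^T (A^*) y. Since this holds for all x, y, we must have A^* = A^T. Therefore
A^* =
[[2, -2, 1],
 [3, 1, -3]].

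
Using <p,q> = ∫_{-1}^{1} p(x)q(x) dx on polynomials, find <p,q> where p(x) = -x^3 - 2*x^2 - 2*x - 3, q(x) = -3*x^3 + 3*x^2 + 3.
<p,q> = -190/7

Expand the product: p(x)·q(x) = 3*x^6 + 3*x^5 - 15*x^2 - 6*x - 9.
∫_{-1}^{1} of each monomial x^k gives [2/(k+1) if k even, 0 if k odd]. Integrating term-by-term (or equivalently evaluating the antiderivative F(x) = 3*x^7/7 + x^6/2 - 5*x^3 - 3*x^2 - 9*x at the endpoints):
  F(1) − F(−1) = -225/14 − (155/14) = -190/7.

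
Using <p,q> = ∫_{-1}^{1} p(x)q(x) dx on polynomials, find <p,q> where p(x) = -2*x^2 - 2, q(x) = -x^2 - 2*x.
<p,q> = 32/15

Expand the product: p(x)·q(x) = 2*x^4 + 4*x^3 + 2*x^2 + 4*x.
∫_{-1}^{1} of each monomial x^k gives [2/(k+1) if k even, 0 if k odd]. Integrating term-by-term (or equivalently evaluating the antiderivative F(x) = 2*x^5/5 + x^4 + 2*x^3/3 + 2*x^2 at the endpoints):
  F(1) − F(−1) = 61/15 − (29/15) = 32/15.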